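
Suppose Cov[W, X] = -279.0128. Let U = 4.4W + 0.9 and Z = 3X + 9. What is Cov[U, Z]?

Cov[U, Z] = -3682.96896

Cov[U, Z] = a·c·Cov[W, X] = 4.4·3·(-279.0128) = -3682.96896. Additive constants drop out.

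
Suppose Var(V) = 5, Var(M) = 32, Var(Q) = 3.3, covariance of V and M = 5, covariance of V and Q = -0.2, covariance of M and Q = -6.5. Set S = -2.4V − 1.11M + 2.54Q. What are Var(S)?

Var(S) = a²·Var(V) + b²·Var(M) + c²·Var(Q) + 2ab·covariance of V and M + 2ac·covariance of V and Q + 2bc·covariance of M and Q, with a = -2.4, b = -1.11, c = 2.54.
= 28.8 + 39.4272 + 21.29028 + 26.64 + 2.4384 + 36.6522
= 155.24808.

Var(S) = 155.24808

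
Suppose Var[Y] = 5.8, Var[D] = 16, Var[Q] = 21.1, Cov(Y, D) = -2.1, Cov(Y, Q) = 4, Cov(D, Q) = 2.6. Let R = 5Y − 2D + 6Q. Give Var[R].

Var[R] = 1188.2

Var[R] = a²·Var[Y] + b²·Var[D] + c²·Var[Q] + 2ab·Cov(Y, D) + 2ac·Cov(Y, Q) + 2bc·Cov(D, Q), with a = 5, b = -2, c = 6.
= 145 + 64 + 759.6 + 42 + 240 + (-62.4)
= 1188.2.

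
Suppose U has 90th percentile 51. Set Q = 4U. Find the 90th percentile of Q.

90th percentile of Q = 204

Since a = 4 > 0 the transformation is increasing, so the 90th percentile of Q = a·(P_{90} of U) + b = 4·51 = 204.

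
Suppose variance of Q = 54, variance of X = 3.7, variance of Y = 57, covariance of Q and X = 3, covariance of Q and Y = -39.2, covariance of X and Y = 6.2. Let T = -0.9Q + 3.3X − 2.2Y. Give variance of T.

variance of T = 96.837

variance of T = a²·variance of Q + b²·variance of X + c²·variance of Y + 2ab·covariance of Q and X + 2ac·covariance of Q and Y + 2bc·covariance of X and Y, with a = -0.9, b = 3.3, c = -2.2.
= 43.74 + 40.293 + 275.88 + (-17.82) + (-155.232) + (-90.024)
= 96.837.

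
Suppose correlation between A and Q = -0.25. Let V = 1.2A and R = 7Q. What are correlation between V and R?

correlation between V and R = -0.25

Linear rescalings preserve correlation up to sign; here the slopes 1.2 and 7 have the same sign, so correlation between V and R = correlation between A and Q = -0.25.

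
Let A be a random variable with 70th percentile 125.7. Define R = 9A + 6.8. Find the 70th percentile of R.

70th percentile of R = 1138.1

Since a = 9 > 0 the transformation is increasing, so the 70th percentile of R = a·(P_{70} of A) + b = 9·125.7 + 6.8 = 1138.1.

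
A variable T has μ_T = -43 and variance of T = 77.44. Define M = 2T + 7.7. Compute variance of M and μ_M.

variance of M = 309.76, μ_M = -78.3

M = 2T + 7.7 is linear with a = 2, b = 7.7.
variance of M = a²·variance of T = 2²·77.44 = 309.76 (the additive constant 7.7 does not affect variance).
μ_M = a·μ_T + b = 2·(-43) + 7.7 = -78.3.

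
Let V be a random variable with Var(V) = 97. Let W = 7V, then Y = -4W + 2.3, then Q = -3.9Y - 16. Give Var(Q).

Var(Q) = 1156690.08

Var(W) = 7²·97 = 4753.
Var(Y) = (-4)²·4753 = 76048.
Var(Q) = (-3.9)²·76048 = 1156690.08.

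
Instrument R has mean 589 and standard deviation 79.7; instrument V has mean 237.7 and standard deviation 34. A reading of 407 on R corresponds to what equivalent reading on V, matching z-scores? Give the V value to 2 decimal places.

z = (407 − 589)/79.7 ≈ -2.2836.
V = 237.7 + z·34 = 237.7 + (407 − 589)·34/79.7 ≈ 160.06.

V = 160.06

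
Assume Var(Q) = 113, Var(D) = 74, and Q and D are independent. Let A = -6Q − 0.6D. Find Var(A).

Var(A) = 4094.64

Var(A) = a²·Var(Q) + b²·Var(D) + 2ab·Cov[Q, D] with a = -6, b = -0.6.
Independence gives Cov[Q, D] = 0.
= (-6)²·113 + (-0.6)²·74 + 2·(-6)·(-0.6)·0
= 4068 + 26.64 + 0 = 4094.64.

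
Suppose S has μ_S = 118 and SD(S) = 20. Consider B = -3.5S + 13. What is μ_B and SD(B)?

μ_B = -400, SD(B) = 70

B = -3.5S + 13 is linear with a = -3.5, b = 13.
μ_B = a·μ_S + b = (-3.5)·118 + 13 = -400.
SD(B) = |a|·SD(S) = |-3.5|·20 = 70.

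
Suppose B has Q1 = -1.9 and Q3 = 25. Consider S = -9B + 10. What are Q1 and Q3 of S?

Q1(S) = -215, Q3(S) = 27.1

a = -9 < 0 reverses order: Q1(S) comes from Q3(B), Q3(S) from Q1(B).
Q1(S) = (-9)·25 + 10 = -215; Q3(S) = (-9)·(-1.9) + 10 = 27.1.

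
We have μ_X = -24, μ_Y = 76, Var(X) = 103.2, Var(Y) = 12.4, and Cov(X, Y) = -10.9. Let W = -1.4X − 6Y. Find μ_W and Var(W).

μ_W = (-1.4)·μ_X + (-6)·μ_Y = (-1.4)·(-24) + (-6)·76 = -422.4.
Var(W) = a²·Var(X) + b²·Var(Y) + 2ab·Cov(X, Y) with a = -1.4, b = -6.
= (-1.4)²·103.2 + (-6)²·12.4 + 2·(-1.4)·(-6)·(-10.9)
= 202.272 + 446.4 + (-183.12) = 465.552.

μ_W = -422.4, Var(W) = 465.552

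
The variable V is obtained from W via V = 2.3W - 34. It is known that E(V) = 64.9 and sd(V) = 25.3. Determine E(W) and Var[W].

From V = 2.3W - 34: E(V) = a·E(W) + b, so E(W) = (E(V) − b)/a = (64.9 − (-34))/2.3 = 43.
Var[V] = 25.3² = 640.09.
Var[V] = a²·Var[W], so Var[W] = 640.09/2.3² = 121.

E(W) = 43, Var[W] = 121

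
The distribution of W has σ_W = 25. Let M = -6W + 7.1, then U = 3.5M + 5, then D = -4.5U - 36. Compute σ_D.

σ_D = 2362.5

σ_M = |-6|·25 = 150.
σ_U = |3.5|·150 = 525.
σ_D = |-4.5|·525 = 2362.5.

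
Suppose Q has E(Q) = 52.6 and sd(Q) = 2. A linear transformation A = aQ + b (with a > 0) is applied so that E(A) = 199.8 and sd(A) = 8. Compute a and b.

a = 4, b = -10.6

sd(A) = a·sd(Q) (a > 0), so a = 8/2 = 4.
E(A) = a·E(Q) + b, so b = 199.8 − 4·52.6 = -10.6.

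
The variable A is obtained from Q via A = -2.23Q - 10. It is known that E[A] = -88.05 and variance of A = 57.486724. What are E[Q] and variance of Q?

From A = -2.23Q - 10: E[A] = a·E[Q] + b, so E[Q] = (E[A] − b)/a = (-88.05 − (-10))/(-2.23) = 35.
variance of A = a²·variance of Q, so variance of Q = 57.486724/(-2.23)² = 11.56.

E[Q] = 35, variance of Q = 11.56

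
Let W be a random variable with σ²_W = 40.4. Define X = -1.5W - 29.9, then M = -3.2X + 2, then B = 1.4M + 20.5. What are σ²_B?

σ²_X = (-1.5)²·40.4 = 90.9.
σ²_M = (-3.2)²·90.9 = 930.816.
σ²_B = 1.4²·930.816 = 1824.39936.

σ²_B = 1824.39936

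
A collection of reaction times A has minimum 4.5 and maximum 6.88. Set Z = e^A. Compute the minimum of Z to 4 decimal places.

min(Z) = 90.0171

e^A is increasing on this domain, so min(Z) comes from min(A) = 4.5: min(Z) = exp(4.5) ≈ 90.0171.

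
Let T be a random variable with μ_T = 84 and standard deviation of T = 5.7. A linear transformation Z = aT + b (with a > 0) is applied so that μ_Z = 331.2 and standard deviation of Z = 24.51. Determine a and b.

standard deviation of Z = a·standard deviation of T (a > 0), so a = 24.51/5.7 = 4.3.
μ_Z = a·μ_T + b, so b = 331.2 − 4.3·84 = -30.

a = 4.3, b = -30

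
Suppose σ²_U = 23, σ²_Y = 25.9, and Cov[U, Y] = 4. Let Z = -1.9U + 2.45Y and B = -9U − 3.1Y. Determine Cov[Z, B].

By bilinearity, Cov[Z, B] = ac·σ²_U + bd·σ²_Y + (ad+bc)·Cov[U, Y], with a=-1.9, b=2.45, c=-9, d=-3.1.
ac·σ²_U = (-1.9)·(-9)·23 = 393.3
bd·σ²_Y = 2.45·(-3.1)·25.9 = -196.7105
(ad+bc)·Cov[U, Y] = (-16.16)·4 = -64.64
Cov[Z, B] = 393.3 + (-196.7105) + (-64.64) = 131.9495.

Cov[Z, B] = 131.9495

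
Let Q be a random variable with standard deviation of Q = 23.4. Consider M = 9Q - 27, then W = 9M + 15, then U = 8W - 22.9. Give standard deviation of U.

standard deviation of M = |9|·23.4 = 210.6.
standard deviation of W = |9|·210.6 = 1895.4.
standard deviation of U = |8|·1895.4 = 15163.2.

standard deviation of U = 15163.2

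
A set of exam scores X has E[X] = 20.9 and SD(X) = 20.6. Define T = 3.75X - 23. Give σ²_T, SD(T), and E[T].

T = 3.75X - 23 is linear with a = 3.75, b = -23.
σ²_X = 20.6² = 424.36.
σ²_T = a²·σ²_X = 3.75²·424.36 = 5967.5625 (the additive constant -23 does not affect variance).
SD(T) = |a|·SD(X) = |3.75|·20.6 = 77.25.
E[T] = a·E[X] + b = 3.75·20.9 + (-23) = 55.375.

σ²_T = 5967.5625, SD(T) = 77.25, E[T] = 55.375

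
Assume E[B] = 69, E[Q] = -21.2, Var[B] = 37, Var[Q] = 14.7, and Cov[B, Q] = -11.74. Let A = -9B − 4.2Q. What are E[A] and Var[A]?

E[A] = (-9)·E[B] + (-4.2)·E[Q] = (-9)·69 + (-4.2)·(-21.2) = -531.96.
Var[A] = a²·Var[B] + b²·Var[Q] + 2ab·Cov[B, Q] with a = -9, b = -4.2.
= (-9)²·37 + (-4.2)²·14.7 + 2·(-9)·(-4.2)·(-11.74)
= 2997 + 259.308 + (-887.544) = 2368.764.

E[A] = -531.96, Var[A] = 2368.764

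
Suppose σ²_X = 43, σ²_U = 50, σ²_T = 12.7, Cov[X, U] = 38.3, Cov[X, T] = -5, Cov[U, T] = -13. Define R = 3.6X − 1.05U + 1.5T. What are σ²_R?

σ²_R = 338.382

σ²_R = a²·σ²_X + b²·σ²_U + c²·σ²_T + 2ab·Cov[X, U] + 2ac·Cov[X, T] + 2bc·Cov[U, T], with a = 3.6, b = -1.05, c = 1.5.
= 557.28 + 55.125 + 28.575 + (-289.548) + (-54) + 40.95
= 338.382.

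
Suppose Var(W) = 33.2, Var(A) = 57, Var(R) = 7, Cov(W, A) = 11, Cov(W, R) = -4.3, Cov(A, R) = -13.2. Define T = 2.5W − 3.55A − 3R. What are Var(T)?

Var(T) = a²·Var(W) + b²·Var(A) + c²·Var(R) + 2ab·Cov(W, A) + 2ac·Cov(W, R) + 2bc·Cov(A, R), with a = 2.5, b = -3.55, c = -3.
= 207.5 + 718.3425 + 63 + (-195.25) + 64.5 + (-281.16)
= 576.9325.

Var(T) = 576.9325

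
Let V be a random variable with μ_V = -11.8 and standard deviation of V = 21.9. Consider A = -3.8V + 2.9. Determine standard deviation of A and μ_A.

standard deviation of A = 83.22, μ_A = 47.74

A = -3.8V + 2.9 is linear with a = -3.8, b = 2.9.
standard deviation of A = |a|·standard deviation of V = |-3.8|·21.9 = 83.22.
μ_A = a·μ_V + b = (-3.8)·(-11.8) + 2.9 = 47.74.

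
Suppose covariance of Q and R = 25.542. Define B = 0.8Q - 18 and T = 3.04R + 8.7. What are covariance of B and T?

covariance of B and T = a·c·covariance of Q and R = 0.8·3.04·25.542 = 62.118144. Additive constants drop out.

covariance of B and T = 62.118144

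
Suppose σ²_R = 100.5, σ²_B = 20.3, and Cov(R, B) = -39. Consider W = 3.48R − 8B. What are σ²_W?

σ²_W = 4687.8152

σ²_W = a²·σ²_R + b²·σ²_B + 2ab·Cov(R, B) with a = 3.48, b = -8.
= 3.48²·100.5 + (-8)²·20.3 + 2·3.48·(-8)·(-39)
= 1217.0952 + 1299.2 + 2171.52 = 4687.8152.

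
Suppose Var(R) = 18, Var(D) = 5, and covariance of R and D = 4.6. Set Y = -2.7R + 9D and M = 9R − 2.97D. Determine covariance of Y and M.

By bilinearity, covariance of Y and M = ac·Var(R) + bd·Var(D) + (ad+bc)·covariance of R and D, with a=-2.7, b=9, c=9, d=-2.97.
ac·Var(R) = (-2.7)·9·18 = -437.4
bd·Var(D) = 9·(-2.97)·5 = -133.65
(ad+bc)·covariance of R and D = (89.019)·4.6 = 409.4874
covariance of Y and M = -437.4 + (-133.65) + 409.4874 = -161.5626.

covariance of Y and M = -161.5626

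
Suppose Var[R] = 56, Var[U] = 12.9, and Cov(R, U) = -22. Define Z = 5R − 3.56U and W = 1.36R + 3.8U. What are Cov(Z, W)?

Cov(Z, W) = -105.196

By bilinearity, Cov(Z, W) = ac·Var[R] + bd·Var[U] + (ad+bc)·Cov(R, U), with a=5, b=-3.56, c=1.36, d=3.8.
ac·Var[R] = 5·1.36·56 = 380.8
bd·Var[U] = (-3.56)·3.8·12.9 = -174.5112
(ad+bc)·Cov(R, U) = (14.1584)·(-22) = -311.4848
Cov(Z, W) = 380.8 + (-174.5112) + (-311.4848) = -105.196.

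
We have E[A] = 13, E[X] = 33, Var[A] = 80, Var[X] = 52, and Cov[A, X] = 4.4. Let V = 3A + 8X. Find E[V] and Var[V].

E[V] = 303, Var[V] = 4259.2

E[V] = 3·E[A] + 8·E[X] = 3·13 + 8·33 = 303.
Var[V] = a²·Var[A] + b²·Var[X] + 2ab·Cov[A, X] with a = 3, b = 8.
= 3²·80 + 8²·52 + 2·3·8·4.4
= 720 + 3328 + 211.2 = 4259.2.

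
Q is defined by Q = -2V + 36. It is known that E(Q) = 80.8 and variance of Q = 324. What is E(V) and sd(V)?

From Q = -2V + 36: E(Q) = a·E(V) + b, so E(V) = (E(Q) − b)/a = (80.8 − 36)/(-2) = -22.4.
sd(Q) = √324 = 18.
sd(Q) = |a|·sd(V), so sd(V) = 18/|-2| = 9.

E(V) = -22.4, sd(V) = 9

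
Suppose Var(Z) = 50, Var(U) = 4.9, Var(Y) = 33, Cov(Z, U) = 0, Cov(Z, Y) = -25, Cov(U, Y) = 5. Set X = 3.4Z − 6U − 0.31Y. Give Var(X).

Var(X) = 828.8713

Var(X) = a²·Var(Z) + b²·Var(U) + c²·Var(Y) + 2ab·Cov(Z, U) + 2ac·Cov(Z, Y) + 2bc·Cov(U, Y), with a = 3.4, b = -6, c = -0.31.
= 578 + 176.4 + 3.1713 + 0 + 52.7 + 18.6
= 828.8713.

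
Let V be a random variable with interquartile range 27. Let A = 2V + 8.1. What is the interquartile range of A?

Under A = aV + b, IQR(A) = |a|·IQR(V) = |2|·27 = 54 (shifts cancel; spread scales by |a|).

IQR(A) = 54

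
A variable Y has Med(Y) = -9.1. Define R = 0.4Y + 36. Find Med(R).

A linear map preserves order up to sign, so Med(R) = a·Med(Y) + b = 0.4·(-9.1) + 36 = 32.36.

Med(R) = 32.36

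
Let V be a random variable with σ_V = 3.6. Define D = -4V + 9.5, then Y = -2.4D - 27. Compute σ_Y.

σ_Y = 34.56

σ_D = |-4|·3.6 = 14.4.
σ_Y = |-2.4|·14.4 = 34.56.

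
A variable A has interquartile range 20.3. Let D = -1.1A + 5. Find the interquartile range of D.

Under D = aA + b, IQR(D) = |a|·IQR(A) = |-1.1|·20.3 = 22.33 (shifts cancel; spread scales by |a|).

IQR(D) = 22.33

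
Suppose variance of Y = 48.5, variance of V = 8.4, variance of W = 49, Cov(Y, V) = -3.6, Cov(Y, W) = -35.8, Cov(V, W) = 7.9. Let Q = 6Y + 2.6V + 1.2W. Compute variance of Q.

variance of Q = a²·variance of Y + b²·variance of V + c²·variance of W + 2ab·Cov(Y, V) + 2ac·Cov(Y, W) + 2bc·Cov(V, W), with a = 6, b = 2.6, c = 1.2.
= 1746 + 56.784 + 70.56 + (-112.32) + (-515.52) + 49.296
= 1294.8.

variance of Q = 1294.8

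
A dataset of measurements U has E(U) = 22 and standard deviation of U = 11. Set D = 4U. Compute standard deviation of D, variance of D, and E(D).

D = 4U is linear with a = 4, b = 0.
standard deviation of D = |a|·standard deviation of U = |4|·11 = 44.
variance of U = 11² = 121.
variance of D = a²·variance of U = 4²·121 = 1936.
E(D) = a·E(U) + b = 4·22 = 88.

standard deviation of D = 44, variance of D = 1936, E(D) = 88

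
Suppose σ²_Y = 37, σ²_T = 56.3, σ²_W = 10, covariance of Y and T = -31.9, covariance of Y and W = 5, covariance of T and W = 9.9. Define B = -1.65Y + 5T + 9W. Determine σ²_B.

σ²_B = a²·σ²_Y + b²·σ²_T + c²·σ²_W + 2ab·covariance of Y and T + 2ac·covariance of Y and W + 2bc·covariance of T and W, with a = -1.65, b = 5, c = 9.
= 100.7325 + 1407.5 + 810 + 526.35 + (-148.5) + 891
= 3587.0825.

σ²_B = 3587.0825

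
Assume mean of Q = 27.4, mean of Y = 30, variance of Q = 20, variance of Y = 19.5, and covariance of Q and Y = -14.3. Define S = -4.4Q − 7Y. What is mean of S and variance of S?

mean of S = (-4.4)·mean of Q + (-7)·mean of Y = (-4.4)·27.4 + (-7)·30 = -330.56.
variance of S = a²·variance of Q + b²·variance of Y + 2ab·covariance of Q and Y with a = -4.4, b = -7.
= (-4.4)²·20 + (-7)²·19.5 + 2·(-4.4)·(-7)·(-14.3)
= 387.2 + 955.5 + (-880.88) = 461.82.

mean of S = -330.56, variance of S = 461.82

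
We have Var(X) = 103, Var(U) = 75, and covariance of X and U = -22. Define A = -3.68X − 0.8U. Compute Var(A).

Var(A) = a²·Var(X) + b²·Var(U) + 2ab·covariance of X and U with a = -3.68, b = -0.8.
= (-3.68)²·103 + (-0.8)²·75 + 2·(-3.68)·(-0.8)·(-22)
= 1394.8672 + 48 + (-129.536) = 1313.3312.

Var(A) = 1313.3312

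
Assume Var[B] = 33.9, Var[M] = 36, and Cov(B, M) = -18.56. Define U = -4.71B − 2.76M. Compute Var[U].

Var[U] = a²·Var[B] + b²·Var[M] + 2ab·Cov(B, M) with a = -4.71, b = -2.76.
= (-4.71)²·33.9 + (-2.76)²·36 + 2·(-4.71)·(-2.76)·(-18.56)
= 752.04099 + 274.2336 + (-482.545152) = 543.729438.

Var[U] = 543.729438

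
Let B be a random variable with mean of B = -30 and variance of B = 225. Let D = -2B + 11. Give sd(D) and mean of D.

sd(D) = 30, mean of D = 71

D = -2B + 11 is linear with a = -2, b = 11.
sd(B) = √225 = 15.
sd(D) = |a|·sd(B) = |-2|·15 = 30.
mean of D = a·mean of B + b = (-2)·(-30) + 11 = 71.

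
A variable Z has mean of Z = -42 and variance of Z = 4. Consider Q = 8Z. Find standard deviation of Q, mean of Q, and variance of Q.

standard deviation of Q = 16, mean of Q = -336, variance of Q = 256

Q = 8Z is linear with a = 8, b = 0.
standard deviation of Z = √4 = 2.
standard deviation of Q = |a|·standard deviation of Z = |8|·2 = 16.
mean of Q = a·mean of Z + b = 8·(-42) = -336.
variance of Q = a²·variance of Z = 8²·4 = 256.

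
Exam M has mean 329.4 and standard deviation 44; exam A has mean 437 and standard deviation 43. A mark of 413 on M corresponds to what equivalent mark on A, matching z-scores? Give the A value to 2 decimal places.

A = 518.70

z = (413 − 329.4)/44 = 1.9.
A = 437 + z·43 = 437 + (413 − 329.4)·43/44 = 518.70.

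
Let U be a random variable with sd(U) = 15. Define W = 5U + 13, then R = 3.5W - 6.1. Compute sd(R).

sd(W) = |5|·15 = 75.
sd(R) = |3.5|·75 = 262.5.

sd(R) = 262.5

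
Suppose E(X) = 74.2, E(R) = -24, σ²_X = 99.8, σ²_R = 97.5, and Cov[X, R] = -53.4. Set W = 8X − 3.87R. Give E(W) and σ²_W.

E(W) = 686.48, σ²_W = 11153.97575

E(W) = 8·E(X) + (-3.87)·E(R) = 8·74.2 + (-3.87)·(-24) = 686.48.
σ²_W = a²·σ²_X + b²·σ²_R + 2ab·Cov[X, R] with a = 8, b = -3.87.
= 8²·99.8 + (-3.87)²·97.5 + 2·8·(-3.87)·(-53.4)
= 6387.2 + 1460.24775 + 3306.528 = 11153.97575.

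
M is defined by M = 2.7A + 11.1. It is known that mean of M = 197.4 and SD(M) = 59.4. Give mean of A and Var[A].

From M = 2.7A + 11.1: mean of M = a·mean of A + b, so mean of A = (mean of M − b)/a = (197.4 − 11.1)/2.7 = 69.
Var[M] = 59.4² = 3528.36.
Var[M] = a²·Var[A], so Var[A] = 3528.36/2.7² = 484.

mean of A = 69, Var[A] = 484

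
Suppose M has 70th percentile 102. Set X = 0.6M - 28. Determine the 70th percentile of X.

70th percentile of X = 33.2

Since a = 0.6 > 0 the transformation is increasing, so the 70th percentile of X = a·(P_{70} of M) + b = 0.6·102 + (-28) = 33.2.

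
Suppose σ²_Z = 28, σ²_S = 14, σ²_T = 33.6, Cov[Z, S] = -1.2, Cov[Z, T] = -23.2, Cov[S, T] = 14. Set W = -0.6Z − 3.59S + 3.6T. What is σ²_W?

σ²_W = a²·σ²_Z + b²·σ²_S + c²·σ²_T + 2ab·Cov[Z, S] + 2ac·Cov[Z, T] + 2bc·Cov[S, T], with a = -0.6, b = -3.59, c = 3.6.
= 10.08 + 180.4334 + 435.456 + (-5.1696) + 100.224 + (-361.872)
= 359.1518.

σ²_W = 359.1518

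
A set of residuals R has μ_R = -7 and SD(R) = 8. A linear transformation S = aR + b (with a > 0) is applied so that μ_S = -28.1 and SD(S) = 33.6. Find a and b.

SD(S) = a·SD(R) (a > 0), so a = 33.6/8 = 4.2.
μ_S = a·μ_R + b, so b = -28.1 − 4.2·(-7) = 1.3.

a = 4.2, b = 1.3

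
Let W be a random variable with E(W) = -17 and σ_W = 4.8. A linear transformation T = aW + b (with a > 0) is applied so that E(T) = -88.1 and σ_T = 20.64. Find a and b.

a = 4.3, b = -15

σ_T = a·σ_W (a > 0), so a = 20.64/4.8 = 4.3.
E(T) = a·E(W) + b, so b = -88.1 − 4.3·(-17) = -15.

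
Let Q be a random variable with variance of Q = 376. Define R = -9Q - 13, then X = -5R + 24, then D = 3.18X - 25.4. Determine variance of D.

variance of R = (-9)²·376 = 30456.
variance of X = (-5)²·30456 = 761400.
variance of D = 3.18²·761400 = 7699581.36.

variance of D = 7699581.36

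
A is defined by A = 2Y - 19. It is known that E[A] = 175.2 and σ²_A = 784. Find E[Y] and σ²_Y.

E[Y] = 97.1, σ²_Y = 196

From A = 2Y - 19: E[A] = a·E[Y] + b, so E[Y] = (E[A] − b)/a = (175.2 − (-19))/2 = 97.1.
σ²_A = a²·σ²_Y, so σ²_Y = 784/2² = 196.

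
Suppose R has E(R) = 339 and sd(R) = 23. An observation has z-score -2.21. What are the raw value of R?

R = 288.17

R = E(R) + z·sd(R) = 339 + (-2.21)·23 = 288.17.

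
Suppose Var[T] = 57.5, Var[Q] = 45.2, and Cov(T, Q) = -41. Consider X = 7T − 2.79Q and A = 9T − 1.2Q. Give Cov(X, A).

By bilinearity, Cov(X, A) = ac·Var[T] + bd·Var[Q] + (ad+bc)·Cov(T, Q), with a=7, b=-2.79, c=9, d=-1.2.
ac·Var[T] = 7·9·57.5 = 3622.5
bd·Var[Q] = (-2.79)·(-1.2)·45.2 = 151.3296
(ad+bc)·Cov(T, Q) = (-33.51)·(-41) = 1373.91
Cov(X, A) = 3622.5 + 151.3296 + 1373.91 = 5147.7396.

Cov(X, A) = 5147.7396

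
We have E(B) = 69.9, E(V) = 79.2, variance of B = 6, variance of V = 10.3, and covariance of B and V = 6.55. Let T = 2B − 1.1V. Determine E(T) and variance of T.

E(T) = 52.68, variance of T = 7.643

E(T) = 2·E(B) + (-1.1)·E(V) = 2·69.9 + (-1.1)·79.2 = 52.68.
variance of T = a²·variance of B + b²·variance of V + 2ab·covariance of B and V with a = 2, b = -1.1.
= 2²·6 + (-1.1)²·10.3 + 2·2·(-1.1)·6.55
= 24 + 12.463 + (-28.82) = 7.643.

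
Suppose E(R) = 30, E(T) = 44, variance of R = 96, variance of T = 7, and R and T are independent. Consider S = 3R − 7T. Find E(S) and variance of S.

E(S) = 3·E(R) + (-7)·E(T) = 3·30 + (-7)·44 = -218.
variance of S = a²·variance of R + b²·variance of T + 2ab·Cov(R, T) with a = 3, b = -7.
Independence gives Cov(R, T) = 0.
= 3²·96 + (-7)²·7 + 2·3·(-7)·0
= 864 + 343 + 0 = 1207.

E(S) = -218, variance of S = 1207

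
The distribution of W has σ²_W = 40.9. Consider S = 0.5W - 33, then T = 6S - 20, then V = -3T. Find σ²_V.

σ²_S = 0.5²·40.9 = 10.225.
σ²_T = 6²·10.225 = 368.1.
σ²_V = (-3)²·368.1 = 3312.9.

σ²_V = 3312.9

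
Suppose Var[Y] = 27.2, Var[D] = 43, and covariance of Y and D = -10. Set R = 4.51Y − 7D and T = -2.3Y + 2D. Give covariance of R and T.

By bilinearity, covariance of R and T = ac·Var[Y] + bd·Var[D] + (ad+bc)·covariance of Y and D, with a=4.51, b=-7, c=-2.3, d=2.
ac·Var[Y] = 4.51·(-2.3)·27.2 = -282.1456
bd·Var[D] = (-7)·2·43 = -602
(ad+bc)·covariance of Y and D = (25.12)·(-10) = -251.2
covariance of R and T = -282.1456 + (-602) + (-251.2) = -1135.3456.

covariance of R and T = -1135.3456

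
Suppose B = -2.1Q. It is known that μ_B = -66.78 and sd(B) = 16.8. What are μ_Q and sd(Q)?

From B = -2.1Q: μ_B = a·μ_Q + b, so μ_Q = (μ_B − b)/a = (-66.78 − 0)/(-2.1) = 31.8.
sd(B) = |a|·sd(Q), so sd(Q) = 16.8/|-2.1| = 8.

μ_Q = 31.8, sd(Q) = 8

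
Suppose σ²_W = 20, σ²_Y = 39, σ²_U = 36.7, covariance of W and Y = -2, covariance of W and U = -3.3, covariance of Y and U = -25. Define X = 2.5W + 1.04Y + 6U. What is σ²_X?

σ²_X = 1066.9824

σ²_X = a²·σ²_W + b²·σ²_Y + c²·σ²_U + 2ab·covariance of W and Y + 2ac·covariance of W and U + 2bc·covariance of Y and U, with a = 2.5, b = 1.04, c = 6.
= 125 + 42.1824 + 1321.2 + (-10.4) + (-99) + (-312)
= 1066.9824.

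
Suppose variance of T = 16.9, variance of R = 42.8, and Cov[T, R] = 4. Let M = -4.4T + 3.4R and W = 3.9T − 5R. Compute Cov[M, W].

Cov[M, W] = -876.564

By bilinearity, Cov[M, W] = ac·variance of T + bd·variance of R + (ad+bc)·Cov[T, R], with a=-4.4, b=3.4, c=3.9, d=-5.
ac·variance of T = (-4.4)·3.9·16.9 = -290.004
bd·variance of R = 3.4·(-5)·42.8 = -727.6
(ad+bc)·Cov[T, R] = (35.26)·4 = 141.04
Cov[M, W] = -290.004 + (-727.6) + 141.04 = -876.564.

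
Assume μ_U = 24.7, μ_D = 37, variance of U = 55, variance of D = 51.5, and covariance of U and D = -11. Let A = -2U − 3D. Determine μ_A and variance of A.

μ_A = (-2)·μ_U + (-3)·μ_D = (-2)·24.7 + (-3)·37 = -160.4.
variance of A = a²·variance of U + b²·variance of D + 2ab·covariance of U and D with a = -2, b = -3.
= (-2)²·55 + (-3)²·51.5 + 2·(-2)·(-3)·(-11)
= 220 + 463.5 + (-132) = 551.5.

μ_A = -160.4, variance of A = 551.5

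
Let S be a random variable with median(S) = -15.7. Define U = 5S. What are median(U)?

A linear map preserves order up to sign, so median(U) = a·median(S) + b = 5·(-15.7) = -78.5.

median(U) = -78.5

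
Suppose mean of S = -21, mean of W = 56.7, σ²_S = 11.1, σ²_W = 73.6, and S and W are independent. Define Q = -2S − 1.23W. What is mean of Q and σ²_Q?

mean of Q = -27.741, σ²_Q = 155.74944

mean of Q = (-2)·mean of S + (-1.23)·mean of W = (-2)·(-21) + (-1.23)·56.7 = -27.741.
σ²_Q = a²·σ²_S + b²·σ²_W + 2ab·Cov(S, W) with a = -2, b = -1.23.
Independence gives Cov(S, W) = 0.
= (-2)²·11.1 + (-1.23)²·73.6 + 2·(-2)·(-1.23)·0
= 44.4 + 111.34944 + 0 = 155.74944.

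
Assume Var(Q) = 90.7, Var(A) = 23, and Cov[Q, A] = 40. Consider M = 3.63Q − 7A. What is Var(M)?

Var(M) = a²·Var(Q) + b²·Var(A) + 2ab·Cov[Q, A] with a = 3.63, b = -7.
= 3.63²·90.7 + (-7)²·23 + 2·3.63·(-7)·40
= 1195.14483 + 1127 + (-2032.8) = 289.34483.

Var(M) = 289.34483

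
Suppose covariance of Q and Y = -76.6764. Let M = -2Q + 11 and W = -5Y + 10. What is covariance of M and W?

covariance of M and W = -766.764

covariance of M and W = a·c·covariance of Q and Y = (-2)·(-5)·(-76.6764) = -766.764. Additive constants drop out.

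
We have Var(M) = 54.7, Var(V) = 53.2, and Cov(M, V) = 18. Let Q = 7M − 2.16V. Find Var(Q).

Var(Q) = a²·Var(M) + b²·Var(V) + 2ab·Cov(M, V) with a = 7, b = -2.16.
= 7²·54.7 + (-2.16)²·53.2 + 2·7·(-2.16)·18
= 2680.3 + 248.20992 + (-544.32) = 2384.18992.

Var(Q) = 2384.18992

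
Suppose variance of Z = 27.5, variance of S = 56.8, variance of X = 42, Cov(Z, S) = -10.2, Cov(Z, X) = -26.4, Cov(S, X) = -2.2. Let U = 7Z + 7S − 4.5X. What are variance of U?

variance of U = 5783.4

variance of U = a²·variance of Z + b²·variance of S + c²·variance of X + 2ab·Cov(Z, S) + 2ac·Cov(Z, X) + 2bc·Cov(S, X), with a = 7, b = 7, c = -4.5.
= 1347.5 + 2783.2 + 850.5 + (-999.6) + 1663.2 + 138.6
= 5783.4.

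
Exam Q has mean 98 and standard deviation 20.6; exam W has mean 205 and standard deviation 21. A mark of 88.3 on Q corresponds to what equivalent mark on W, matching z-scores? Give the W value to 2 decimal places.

W = 195.11

z = (88.3 − 98)/20.6 ≈ -0.4709.
W = 205 + z·21 = 205 + (88.3 − 98)·21/20.6 ≈ 195.11.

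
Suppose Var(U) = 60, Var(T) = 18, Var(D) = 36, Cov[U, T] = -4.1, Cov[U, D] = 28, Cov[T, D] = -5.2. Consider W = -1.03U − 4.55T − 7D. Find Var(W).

Var(W) = 2234.3897

Var(W) = a²·Var(U) + b²·Var(T) + c²·Var(D) + 2ab·Cov[U, T] + 2ac·Cov[U, D] + 2bc·Cov[T, D], with a = -1.03, b = -4.55, c = -7.
= 63.654 + 372.645 + 1764 + (-38.4293) + 403.76 + (-331.24)
= 2234.3897.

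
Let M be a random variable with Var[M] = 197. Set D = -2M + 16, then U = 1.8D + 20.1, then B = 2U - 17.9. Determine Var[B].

Var[B] = 10212.48

Var[D] = (-2)²·197 = 788.
Var[U] = 1.8²·788 = 2553.12.
Var[B] = 2²·2553.12 = 10212.48.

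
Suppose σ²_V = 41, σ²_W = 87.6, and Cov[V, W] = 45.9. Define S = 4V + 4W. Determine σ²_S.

σ²_S = 3526.4

σ²_S = a²·σ²_V + b²·σ²_W + 2ab·Cov[V, W] with a = 4, b = 4.
= 4²·41 + 4²·87.6 + 2·4·4·45.9
= 656 + 1401.6 + 1468.8 = 3526.4.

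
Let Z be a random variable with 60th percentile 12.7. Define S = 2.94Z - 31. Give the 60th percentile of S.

Since a = 2.94 > 0 the transformation is increasing, so the 60th percentile of S = a·(P_{60} of Z) + b = 2.94·12.7 + (-31) = 6.338.

60th percentile of S = 6.338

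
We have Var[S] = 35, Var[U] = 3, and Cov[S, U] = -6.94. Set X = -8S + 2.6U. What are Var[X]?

Var[X] = 2548.984

Var[X] = a²·Var[S] + b²·Var[U] + 2ab·Cov[S, U] with a = -8, b = 2.6.
= (-8)²·35 + 2.6²·3 + 2·(-8)·2.6·(-6.94)
= 2240 + 20.28 + 288.704 = 2548.984.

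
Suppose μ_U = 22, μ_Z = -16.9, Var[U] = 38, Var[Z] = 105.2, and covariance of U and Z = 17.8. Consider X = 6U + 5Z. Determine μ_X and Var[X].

μ_X = 6·μ_U + 5·μ_Z = 6·22 + 5·(-16.9) = 47.5.
Var[X] = a²·Var[U] + b²·Var[Z] + 2ab·covariance of U and Z with a = 6, b = 5.
= 6²·38 + 5²·105.2 + 2·6·5·17.8
= 1368 + 2630 + 1068 = 5066.

μ_X = 47.5, Var[X] = 5066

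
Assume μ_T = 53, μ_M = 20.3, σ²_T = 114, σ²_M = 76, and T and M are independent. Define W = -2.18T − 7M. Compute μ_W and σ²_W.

μ_W = (-2.18)·μ_T + (-7)·μ_M = (-2.18)·53 + (-7)·20.3 = -257.64.
σ²_W = a²·σ²_T + b²·σ²_M + 2ab·Cov[T, M] with a = -2.18, b = -7.
Independence gives Cov[T, M] = 0.
= (-2.18)²·114 + (-7)²·76 + 2·(-2.18)·(-7)·0
= 541.7736 + 3724 + 0 = 4265.7736.

μ_W = -257.64, σ²_W = 4265.7736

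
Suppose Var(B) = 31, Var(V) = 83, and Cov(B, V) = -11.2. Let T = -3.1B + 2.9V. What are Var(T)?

Var(T) = 1197.316

Var(T) = a²·Var(B) + b²·Var(V) + 2ab·Cov(B, V) with a = -3.1, b = 2.9.
= (-3.1)²·31 + 2.9²·83 + 2·(-3.1)·2.9·(-11.2)
= 297.91 + 698.03 + 201.376 = 1197.316.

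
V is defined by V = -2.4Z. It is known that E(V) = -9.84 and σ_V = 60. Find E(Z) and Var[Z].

E(Z) = 4.1, Var[Z] = 625

From V = -2.4Z: E(V) = a·E(Z) + b, so E(Z) = (E(V) − b)/a = (-9.84 − 0)/(-2.4) = 4.1.
Var[V] = 60² = 3600.
Var[V] = a²·Var[Z], so Var[Z] = 3600/(-2.4)² = 625.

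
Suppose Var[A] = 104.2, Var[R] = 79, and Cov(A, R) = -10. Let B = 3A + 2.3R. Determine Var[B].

Var[B] = 1217.71

Var[B] = a²·Var[A] + b²·Var[R] + 2ab·Cov(A, R) with a = 3, b = 2.3.
= 3²·104.2 + 2.3²·79 + 2·3·2.3·(-10)
= 937.8 + 417.91 + (-138) = 1217.71.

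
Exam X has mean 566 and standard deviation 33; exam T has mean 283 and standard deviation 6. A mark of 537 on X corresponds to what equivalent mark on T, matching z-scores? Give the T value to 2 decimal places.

T = 277.73

z = (537 − 566)/33 ≈ -0.8788.
T = 283 + z·6 = 283 + (537 − 566)·6/33 ≈ 277.73.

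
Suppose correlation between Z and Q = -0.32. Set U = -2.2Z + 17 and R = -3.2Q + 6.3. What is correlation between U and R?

Linear rescalings preserve correlation up to sign; here the slopes -2.2 and -3.2 have the same sign, so correlation between U and R = correlation between Z and Q = -0.32.

correlation between U and R = -0.32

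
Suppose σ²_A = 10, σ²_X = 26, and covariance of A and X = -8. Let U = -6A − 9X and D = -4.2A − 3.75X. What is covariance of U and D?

By bilinearity, covariance of U and D = ac·σ²_A + bd·σ²_X + (ad+bc)·covariance of A and X, with a=-6, b=-9, c=-4.2, d=-3.75.
ac·σ²_A = (-6)·(-4.2)·10 = 252
bd·σ²_X = (-9)·(-3.75)·26 = 877.5
(ad+bc)·covariance of A and X = (60.3)·(-8) = -482.4
covariance of U and D = 252 + 877.5 + (-482.4) = 647.1.

covariance of U and D = 647.1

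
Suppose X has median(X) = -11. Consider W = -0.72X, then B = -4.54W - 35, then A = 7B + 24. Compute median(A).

median(W) = (-0.72)·(-11) = 7.92.
median(B) = (-4.54)·7.92 + (-35) = -70.9568.
median(A) = 7·(-70.9568) + 24 = -472.6976.

median(A) = -472.6976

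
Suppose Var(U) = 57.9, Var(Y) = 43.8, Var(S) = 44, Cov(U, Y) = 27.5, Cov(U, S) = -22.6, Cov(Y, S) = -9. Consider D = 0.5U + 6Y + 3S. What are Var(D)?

Var(D) = 1760.475

Var(D) = a²·Var(U) + b²·Var(Y) + c²·Var(S) + 2ab·Cov(U, Y) + 2ac·Cov(U, S) + 2bc·Cov(Y, S), with a = 0.5, b = 6, c = 3.
= 14.475 + 1576.8 + 396 + 165 + (-67.8) + (-324)
= 1760.475.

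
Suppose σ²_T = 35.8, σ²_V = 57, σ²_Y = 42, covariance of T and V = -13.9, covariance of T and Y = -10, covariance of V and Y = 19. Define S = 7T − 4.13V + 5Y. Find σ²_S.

σ²_S = a²·σ²_T + b²·σ²_V + c²·σ²_Y + 2ab·covariance of T and V + 2ac·covariance of T and Y + 2bc·covariance of V and Y, with a = 7, b = -4.13, c = 5.
= 1754.2 + 972.2433 + 1050 + 803.698 + (-700) + (-784.7)
= 3095.4413.

σ²_S = 3095.4413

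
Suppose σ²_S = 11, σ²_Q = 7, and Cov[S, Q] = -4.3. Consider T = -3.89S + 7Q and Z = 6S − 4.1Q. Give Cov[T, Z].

By bilinearity, Cov[T, Z] = ac·σ²_S + bd·σ²_Q + (ad+bc)·Cov[S, Q], with a=-3.89, b=7, c=6, d=-4.1.
ac·σ²_S = (-3.89)·6·11 = -256.74
bd·σ²_Q = 7·(-4.1)·7 = -200.9
(ad+bc)·Cov[S, Q] = (57.949)·(-4.3) = -249.1807
Cov[T, Z] = -256.74 + (-200.9) + (-249.1807) = -706.8207.

Cov[T, Z] = -706.8207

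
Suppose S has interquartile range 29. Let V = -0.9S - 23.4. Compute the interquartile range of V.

IQR(V) = 26.1

Under V = aS + b, IQR(V) = |a|·IQR(S) = |-0.9|·29 = 26.1 (shifts cancel; spread scales by |a|).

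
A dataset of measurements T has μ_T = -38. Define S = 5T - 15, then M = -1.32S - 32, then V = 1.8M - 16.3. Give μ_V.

μ_S = 5·(-38) + (-15) = -205.
μ_M = (-1.32)·(-205) + (-32) = 238.6.
μ_V = 1.8·238.6 + (-16.3) = 413.18.

μ_V = 413.18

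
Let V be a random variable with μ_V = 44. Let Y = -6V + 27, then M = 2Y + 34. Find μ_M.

μ_M = -440

μ_Y = (-6)·44 + 27 = -237.
μ_M = 2·(-237) + 34 = -440.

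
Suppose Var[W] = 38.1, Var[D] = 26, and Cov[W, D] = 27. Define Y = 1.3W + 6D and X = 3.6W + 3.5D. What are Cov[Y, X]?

By bilinearity, Cov[Y, X] = ac·Var[W] + bd·Var[D] + (ad+bc)·Cov[W, D], with a=1.3, b=6, c=3.6, d=3.5.
ac·Var[W] = 1.3·3.6·38.1 = 178.308
bd·Var[D] = 6·3.5·26 = 546
(ad+bc)·Cov[W, D] = (26.15)·27 = 706.05
Cov[Y, X] = 178.308 + 546 + 706.05 = 1430.358.

Cov[Y, X] = 1430.358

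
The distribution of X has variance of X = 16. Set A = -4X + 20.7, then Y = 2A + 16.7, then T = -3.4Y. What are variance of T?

variance of T = 11837.44

variance of A = (-4)²·16 = 256.
variance of Y = 2²·256 = 1024.
variance of T = (-3.4)²·1024 = 11837.44.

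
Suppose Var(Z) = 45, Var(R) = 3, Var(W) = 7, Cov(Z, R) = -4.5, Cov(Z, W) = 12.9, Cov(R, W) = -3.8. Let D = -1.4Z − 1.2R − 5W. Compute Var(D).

Var(D) = a²·Var(Z) + b²·Var(R) + c²·Var(W) + 2ab·Cov(Z, R) + 2ac·Cov(Z, W) + 2bc·Cov(R, W), with a = -1.4, b = -1.2, c = -5.
= 88.2 + 4.32 + 175 + (-15.12) + 180.6 + (-45.6)
= 387.4.

Var(D) = 387.4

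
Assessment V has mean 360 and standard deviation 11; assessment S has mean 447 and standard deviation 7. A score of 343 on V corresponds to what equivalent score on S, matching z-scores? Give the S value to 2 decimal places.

z = (343 − 360)/11 ≈ -1.5455.
S = 447 + z·7 = 447 + (343 − 360)·7/11 ≈ 436.18.

S = 436.18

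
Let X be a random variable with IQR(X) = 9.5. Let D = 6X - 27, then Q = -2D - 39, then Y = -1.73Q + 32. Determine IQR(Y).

IQR(Y) = 197.22

IQR(D) = |6|·9.5 = 57.
IQR(Q) = |-2|·57 = 114.
IQR(Y) = |-1.73|·114 = 197.22.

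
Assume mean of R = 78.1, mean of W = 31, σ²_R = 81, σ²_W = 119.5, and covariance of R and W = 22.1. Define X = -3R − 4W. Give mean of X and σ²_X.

mean of X = -358.3, σ²_X = 3171.4

mean of X = (-3)·mean of R + (-4)·mean of W = (-3)·78.1 + (-4)·31 = -358.3.
σ²_X = a²·σ²_R + b²·σ²_W + 2ab·covariance of R and W with a = -3, b = -4.
= (-3)²·81 + (-4)²·119.5 + 2·(-3)·(-4)·22.1
= 729 + 1912 + 530.4 = 3171.4.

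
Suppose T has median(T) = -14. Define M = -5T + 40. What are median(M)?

A linear map preserves order up to sign, so median(M) = a·median(T) + b = (-5)·(-14) + 40 = 110.

median(M) = 110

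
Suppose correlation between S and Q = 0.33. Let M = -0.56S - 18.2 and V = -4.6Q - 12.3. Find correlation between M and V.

Linear rescalings preserve correlation up to sign; here the slopes -0.56 and -4.6 have the same sign, so correlation between M and V = correlation between S and Q = 0.33.

correlation between M and V = 0.33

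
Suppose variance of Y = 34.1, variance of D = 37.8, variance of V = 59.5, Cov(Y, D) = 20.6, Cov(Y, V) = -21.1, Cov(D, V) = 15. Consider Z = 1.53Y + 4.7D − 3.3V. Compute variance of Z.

variance of Z = a²·variance of Y + b²·variance of D + c²·variance of V + 2ab·Cov(Y, D) + 2ac·Cov(Y, V) + 2bc·Cov(D, V), with a = 1.53, b = 4.7, c = -3.3.
= 79.82469 + 835.002 + 647.955 + 296.2692 + 213.0678 + (-465.3)
= 1606.81869.

variance of Z = 1606.81869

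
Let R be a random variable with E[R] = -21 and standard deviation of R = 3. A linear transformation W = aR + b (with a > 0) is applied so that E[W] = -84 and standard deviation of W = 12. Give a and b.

a = 4, b = 0

standard deviation of W = a·standard deviation of R (a > 0), so a = 12/3 = 4.
E[W] = a·E[R] + b, so b = -84 − 4·(-21) = 0.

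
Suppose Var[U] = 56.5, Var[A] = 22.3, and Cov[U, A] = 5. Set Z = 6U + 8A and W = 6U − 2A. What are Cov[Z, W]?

By bilinearity, Cov[Z, W] = ac·Var[U] + bd·Var[A] + (ad+bc)·Cov[U, A], with a=6, b=8, c=6, d=-2.
ac·Var[U] = 6·6·56.5 = 2034
bd·Var[A] = 8·(-2)·22.3 = -356.8
(ad+bc)·Cov[U, A] = (36)·5 = 180
Cov[Z, W] = 2034 + (-356.8) + 180 = 1857.2.

Cov[Z, W] = 1857.2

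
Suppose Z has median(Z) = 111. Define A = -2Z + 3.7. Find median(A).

A linear map preserves order up to sign, so median(A) = a·median(Z) + b = (-2)·111 + 3.7 = -218.3.

median(A) = -218.3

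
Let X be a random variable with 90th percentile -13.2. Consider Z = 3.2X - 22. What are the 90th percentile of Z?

Since a = 3.2 > 0 the transformation is increasing, so the 90th percentile of Z = a·(P_{90} of X) + b = 3.2·(-13.2) + (-22) = -64.24.

90th percentile of Z = -64.24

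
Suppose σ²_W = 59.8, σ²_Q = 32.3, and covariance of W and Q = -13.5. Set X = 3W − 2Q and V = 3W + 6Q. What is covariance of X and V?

By bilinearity, covariance of X and V = ac·σ²_W + bd·σ²_Q + (ad+bc)·covariance of W and Q, with a=3, b=-2, c=3, d=6.
ac·σ²_W = 3·3·59.8 = 538.2
bd·σ²_Q = (-2)·6·32.3 = -387.6
(ad+bc)·covariance of W and Q = (12)·(-13.5) = -162
covariance of X and V = 538.2 + (-387.6) + (-162) = -11.4.

covariance of X and V = -11.4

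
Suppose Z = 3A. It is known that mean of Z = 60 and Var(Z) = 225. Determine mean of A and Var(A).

mean of A = 20, Var(A) = 25

From Z = 3A: mean of Z = a·mean of A + b, so mean of A = (mean of Z − b)/a = (60 − 0)/3 = 20.
Var(Z) = a²·Var(A), so Var(A) = 225/3² = 25.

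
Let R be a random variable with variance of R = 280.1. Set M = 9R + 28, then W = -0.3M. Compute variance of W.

variance of M = 9²·280.1 = 22688.1.
variance of W = (-0.3)²·22688.1 = 2041.929.

variance of W = 2041.929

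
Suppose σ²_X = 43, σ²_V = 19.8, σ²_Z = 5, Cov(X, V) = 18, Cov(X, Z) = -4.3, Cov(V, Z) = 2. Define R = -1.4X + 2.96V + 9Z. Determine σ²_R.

σ²_R = a²·σ²_X + b²·σ²_V + c²·σ²_Z + 2ab·Cov(X, V) + 2ac·Cov(X, Z) + 2bc·Cov(V, Z), with a = -1.4, b = 2.96, c = 9.
= 84.28 + 173.47968 + 405 + (-149.184) + 108.36 + 106.56
= 728.49568.

σ²_R = 728.49568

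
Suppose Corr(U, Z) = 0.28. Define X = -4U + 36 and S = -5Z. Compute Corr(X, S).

Corr(X, S) = 0.28

Linear rescalings preserve correlation up to sign; here the slopes -4 and -5 have the same sign, so Corr(X, S) = Corr(U, Z) = 0.28.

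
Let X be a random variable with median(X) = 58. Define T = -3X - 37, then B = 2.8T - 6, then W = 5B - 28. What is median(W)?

median(T) = (-3)·58 + (-37) = -211.
median(B) = 2.8·(-211) + (-6) = -596.8.
median(W) = 5·(-596.8) + (-28) = -3012.

median(W) = -3012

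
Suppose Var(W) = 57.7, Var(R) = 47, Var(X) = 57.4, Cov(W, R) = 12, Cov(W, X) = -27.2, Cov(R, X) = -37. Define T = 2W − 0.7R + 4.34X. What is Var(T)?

Var(T) = 1054.01344

Var(T) = a²·Var(W) + b²·Var(R) + c²·Var(X) + 2ab·Cov(W, R) + 2ac·Cov(W, X) + 2bc·Cov(R, X), with a = 2, b = -0.7, c = 4.34.
= 230.8 + 23.03 + 1081.16344 + (-33.6) + (-472.192) + 224.812
= 1054.01344.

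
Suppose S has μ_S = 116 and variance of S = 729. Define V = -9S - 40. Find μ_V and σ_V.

V = -9S - 40 is linear with a = -9, b = -40.
μ_V = a·μ_S + b = (-9)·116 + (-40) = -1084.
σ_S = √729 = 27.
σ_V = |a|·σ_S = |-9|·27 = 243.

μ_V = -1084, σ_V = 243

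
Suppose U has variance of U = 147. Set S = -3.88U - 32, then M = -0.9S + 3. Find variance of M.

variance of S = (-3.88)²·147 = 2212.9968.
variance of M = (-0.9)²·2212.9968 = 1792.527408.

variance of M = 1792.527408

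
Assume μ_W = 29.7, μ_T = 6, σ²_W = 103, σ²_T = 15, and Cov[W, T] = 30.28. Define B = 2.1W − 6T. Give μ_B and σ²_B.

μ_B = 26.37, σ²_B = 231.174

μ_B = 2.1·μ_W + (-6)·μ_T = 2.1·29.7 + (-6)·6 = 26.37.
σ²_B = a²·σ²_W + b²·σ²_T + 2ab·Cov[W, T] with a = 2.1, b = -6.
= 2.1²·103 + (-6)²·15 + 2·2.1·(-6)·30.28
= 454.23 + 540 + (-763.056) = 231.174.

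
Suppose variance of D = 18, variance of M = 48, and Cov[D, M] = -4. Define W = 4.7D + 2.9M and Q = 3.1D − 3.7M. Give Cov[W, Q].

By bilinearity, Cov[W, Q] = ac·variance of D + bd·variance of M + (ad+bc)·Cov[D, M], with a=4.7, b=2.9, c=3.1, d=-3.7.
ac·variance of D = 4.7·3.1·18 = 262.26
bd·variance of M = 2.9·(-3.7)·48 = -515.04
(ad+bc)·Cov[D, M] = (-8.4)·(-4) = 33.6
Cov[W, Q] = 262.26 + (-515.04) + 33.6 = -219.18.

Cov[W, Q] = -219.18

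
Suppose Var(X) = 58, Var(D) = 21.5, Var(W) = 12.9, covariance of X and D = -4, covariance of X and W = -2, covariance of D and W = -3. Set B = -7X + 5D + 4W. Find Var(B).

Var(B) = a²·Var(X) + b²·Var(D) + c²·Var(W) + 2ab·covariance of X and D + 2ac·covariance of X and W + 2bc·covariance of D and W, with a = -7, b = 5, c = 4.
= 2842 + 537.5 + 206.4 + 280 + 112 + (-120)
= 3857.9.

Var(B) = 3857.9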